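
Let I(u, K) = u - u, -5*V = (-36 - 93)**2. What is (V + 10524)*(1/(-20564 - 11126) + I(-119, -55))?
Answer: -35979/158450 ≈ -0.22707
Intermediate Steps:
V = -16641/5 (V = -(-36 - 93)**2/5 = -1/5*(-129)**2 = -1/5*16641 = -16641/5 ≈ -3328.2)
I(u, K) = 0
(V + 10524)*(1/(-20564 - 11126) + I(-119, -55)) = (-16641/5 + 10524)*(1/(-20564 - 11126) + 0) = 35979*(1/(-31690) + 0)/5 = 35979*(-1/31690 + 0)/5 = (35979/5)*(-1/31690) = -35979/158450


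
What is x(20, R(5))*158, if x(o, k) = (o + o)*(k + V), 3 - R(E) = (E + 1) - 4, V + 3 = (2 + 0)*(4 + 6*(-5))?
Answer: -341280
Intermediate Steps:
V = -55 (V = -3 + (2 + 0)*(4 + 6*(-5)) = -3 + 2*(4 - 30) = -3 + 2*(-26) = -3 - 52 = -55)
R(E) = 6 - E (R(E) = 3 - ((E + 1) - 4) = 3 - ((1 + E) - 4) = 3 - (-3 + E) = 3 + (3 - E) = 6 - E)
x(o, k) = 2*o*(-55 + k) (x(o, k) = (o + o)*(k - 55) = (2*o)*(-55 + k) = 2*o*(-55 + k))
x(20, R(5))*158 = (2*20*(-55 + (6 - 1*5)))*158 = (2*20*(-55 + (6 - 5)))*158 = (2*20*(-55 + 1))*158 = (2*20*(-54))*158 = -2160*158 = -341280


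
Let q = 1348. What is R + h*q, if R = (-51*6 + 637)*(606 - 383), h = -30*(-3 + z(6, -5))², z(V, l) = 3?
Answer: 73813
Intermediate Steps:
h = 0 (h = -30*(-3 + 3)² = -30*0² = -30*0 = 0)
R = 73813 (R = (-306 + 637)*223 = 331*223 = 73813)
R + h*q = 73813 + 0*1348 = 73813 + 0 = 73813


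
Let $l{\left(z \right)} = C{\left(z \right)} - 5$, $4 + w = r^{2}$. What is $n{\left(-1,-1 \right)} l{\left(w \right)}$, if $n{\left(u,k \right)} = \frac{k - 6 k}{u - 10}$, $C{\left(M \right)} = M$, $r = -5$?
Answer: $- \frac{80}{11} \approx -7.2727$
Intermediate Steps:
$w = 21$ ($w = -4 + \left(-5\right)^{2} = -4 + 25 = 21$)
$l{\left(z \right)} = -5 + z$ ($l{\left(z \right)} = z - 5 = -5 + z$)
$n{\left(u,k \right)} = - \frac{5 k}{-10 + u}$ ($n{\left(u,k \right)} = \frac{\left(-5\right) k}{-10 + u} = - \frac{5 k}{-10 + u}$)
$n{\left(-1,-1 \right)} l{\left(w \right)} = \left(-5\right) \left(-1\right) \frac{1}{-10 - 1} \left(-5 + 21\right) = \left(-5\right) \left(-1\right) \frac{1}{-11} \cdot 16 = \left(-5\right) \left(-1\right) \left(- \frac{1}{11}\right) 16 = \left(- \frac{5}{11}\right) 16 = - \frac{80}{11}$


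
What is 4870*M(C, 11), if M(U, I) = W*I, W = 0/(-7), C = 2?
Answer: 0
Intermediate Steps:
W = 0 (W = 0*(-⅐) = 0)
M(U, I) = 0 (M(U, I) = 0*I = 0)
4870*M(C, 11) = 4870*0 = 0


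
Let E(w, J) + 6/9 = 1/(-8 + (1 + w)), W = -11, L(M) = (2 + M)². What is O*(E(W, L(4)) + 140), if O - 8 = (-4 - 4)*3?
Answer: -20056/9 ≈ -2228.4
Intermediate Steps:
O = -16 (O = 8 + (-4 - 4)*3 = 8 - 8*3 = 8 - 24 = -16)
E(w, J) = -⅔ + 1/(-7 + w) (E(w, J) = -⅔ + 1/(-8 + (1 + w)) = -⅔ + 1/(-7 + w))
O*(E(W, L(4)) + 140) = -16*((17 - 2*(-11))/(3*(-7 - 11)) + 140) = -16*((⅓)*(17 + 22)/(-18) + 140) = -16*((⅓)*(-1/18)*39 + 140) = -16*(-13/18 + 140) = -16*2507/18 = -20056/9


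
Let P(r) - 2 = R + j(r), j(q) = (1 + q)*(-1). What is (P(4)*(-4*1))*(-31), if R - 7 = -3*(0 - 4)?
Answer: 1984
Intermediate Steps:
j(q) = -1 - q
R = 19 (R = 7 - 3*(0 - 4) = 7 - 3*(-4) = 7 + 12 = 19)
P(r) = 20 - r (P(r) = 2 + (19 + (-1 - r)) = 2 + (18 - r) = 20 - r)
(P(4)*(-4*1))*(-31) = ((20 - 1*4)*(-4*1))*(-31) = ((20 - 4)*(-4))*(-31) = (16*(-4))*(-31) = -64*(-31) = 1984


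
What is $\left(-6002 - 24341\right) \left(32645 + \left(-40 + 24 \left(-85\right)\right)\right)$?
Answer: $-927433795$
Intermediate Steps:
$\left(-6002 - 24341\right) \left(32645 + \left(-40 + 24 \left(-85\right)\right)\right) = - 30343 \left(32645 - 2080\right) = \left(-30343\right) 30565 = -927433795$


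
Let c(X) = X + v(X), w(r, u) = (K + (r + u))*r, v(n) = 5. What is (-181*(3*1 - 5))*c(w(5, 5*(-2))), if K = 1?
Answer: -5430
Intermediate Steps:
w(r, u) = r*(1 + r + u) (w(r, u) = (1 + (r + u))*r = (1 + r + u)*r = r*(1 + r + u))
c(X) = 5 + X (c(X) = X + 5 = 5 + X)
(-181*(3*1 - 5))*c(w(5, 5*(-2))) = (-181*(3*1 - 5))*(5 + 5*(1 + 5 + 5*(-2))) = (-181*(3 - 5))*(5 + 5*(1 + 5 - 10)) = (-181*(-2))*(5 + 5*(-4)) = 362*(5 - 20) = 362*(-15) = -5430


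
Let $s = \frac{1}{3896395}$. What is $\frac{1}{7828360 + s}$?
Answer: $\frac{3896395}{30502382762201} \approx 1.2774 \cdot 10^{-7}$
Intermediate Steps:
$s = \frac{1}{3896395} \approx 2.5665 \cdot 10^{-7}$
$\frac{1}{7828360 + s} = \frac{1}{7828360 + \frac{1}{3896395}} = \frac{1}{\frac{30502382762201}{3896395}} = \frac{3896395}{30502382762201}$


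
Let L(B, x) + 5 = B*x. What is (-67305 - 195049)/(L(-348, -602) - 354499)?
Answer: 131177/72504 ≈ 1.8092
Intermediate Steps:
L(B, x) = -5 + B*x
(-67305 - 195049)/(L(-348, -602) - 354499) = (-67305 - 195049)/((-5 - 348*(-602)) - 354499) = -262354/((-5 + 209496) - 354499) = -262354/(209491 - 354499) = -262354/(-145008) = -262354*(-1/145008) = 131177/72504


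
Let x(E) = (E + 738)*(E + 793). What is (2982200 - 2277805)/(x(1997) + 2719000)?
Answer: 140879/2069930 ≈ 0.068060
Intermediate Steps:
x(E) = (738 + E)*(793 + E)
(2982200 - 2277805)/(x(1997) + 2719000) = (2982200 - 2277805)/((585234 + 1997**2 + 1531*1997) + 2719000) = 704395/((585234 + 3988009 + 3057407) + 2719000) = 704395/(7630650 + 2719000) = 704395/10349650 = 704395*(1/10349650) = 140879/2069930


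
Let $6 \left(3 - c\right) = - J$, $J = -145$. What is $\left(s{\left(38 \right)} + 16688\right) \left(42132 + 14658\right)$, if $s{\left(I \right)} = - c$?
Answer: $948913575$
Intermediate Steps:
$c = - \frac{127}{6}$ ($c = 3 - \frac{\left(-1\right) \left(-145\right)}{6} = 3 - \frac{145}{6} = - \frac{127}{6} \approx -21.167$)
$s{\left(I \right)} = \frac{127}{6}$ ($s{\left(I \right)} = \left(-1\right) \left(- \frac{127}{6}\right) = \frac{127}{6}$)
$\left(s{\left(38 \right)} + 16688\right) \left(42132 + 14658\right) = \left(\frac{127}{6} + 16688\right) \left(42132 + 14658\right) = \frac{100255}{6} \cdot 56790 = 948913575$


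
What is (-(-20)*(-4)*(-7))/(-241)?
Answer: -560/241 ≈ -2.3237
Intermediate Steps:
(-(-20)*(-4)*(-7))/(-241) = (-10*8*(-7))*(-1/241) = -80*(-7)*(-1/241) = 560*(-1/241) = -560/241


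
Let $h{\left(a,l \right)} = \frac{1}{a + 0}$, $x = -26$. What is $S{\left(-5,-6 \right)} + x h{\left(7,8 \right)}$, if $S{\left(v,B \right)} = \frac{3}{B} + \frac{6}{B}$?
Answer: $- \frac{73}{14} \approx -5.2143$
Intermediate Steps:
$S{\left(v,B \right)} = \frac{9}{B}$
$h{\left(a,l \right)} = \frac{1}{a}$
$S{\left(-5,-6 \right)} + x h{\left(7,8 \right)} = \frac{9}{-6} - \frac{26}{7} = 9 \left(- \frac{1}{6}\right) - \frac{26}{7} = - \frac{3}{2} - \frac{26}{7} = - \frac{73}{14}$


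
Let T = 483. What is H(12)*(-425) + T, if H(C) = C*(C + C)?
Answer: -121917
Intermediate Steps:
H(C) = 2*C² (H(C) = C*(2*C) = 2*C²)
H(12)*(-425) + T = (2*12²)*(-425) + 483 = (2*144)*(-425) + 483 = 288*(-425) + 483 = -122400 + 483 = -121917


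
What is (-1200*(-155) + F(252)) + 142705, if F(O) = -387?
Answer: 328318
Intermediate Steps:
(-1200*(-155) + F(252)) + 142705 = (-1200*(-155) - 387) + 142705 = (186000 - 387) + 142705 = 185613 + 142705 = 328318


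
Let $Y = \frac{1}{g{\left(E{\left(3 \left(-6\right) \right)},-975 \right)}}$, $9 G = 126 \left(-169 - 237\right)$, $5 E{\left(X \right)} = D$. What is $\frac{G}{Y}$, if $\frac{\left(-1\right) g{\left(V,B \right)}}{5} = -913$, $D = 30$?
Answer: $-25947460$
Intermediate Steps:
$E{\left(X \right)} = 6$ ($E{\left(X \right)} = \frac{1}{5} \cdot 30 = 6$)
$g{\left(V,B \right)} = 4565$ ($g{\left(V,B \right)} = \left(-5\right) \left(-913\right) = 4565$)
$G = -5684$ ($G = \frac{126 \left(-169 - 237\right)}{9} = \frac{126 \left(-406\right)}{9} = \frac{1}{9} \left(-51156\right) = -5684$)
$Y = \frac{1}{4565} \approx 0.00021906$
$\frac{G}{Y} = - 5684 \frac{1}{\frac{1}{4565}} = \left(-5684\right) 4565 = -25947460$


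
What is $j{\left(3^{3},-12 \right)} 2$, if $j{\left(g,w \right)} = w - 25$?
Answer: $-74$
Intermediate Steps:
$j{\left(g,w \right)} = -25 + w$ ($j{\left(g,w \right)} = w - 25 = -25 + w$)
$j{\left(3^{3},-12 \right)} 2 = \left(-25 - 12\right) 2 = \left(-37\right) 2 = -74$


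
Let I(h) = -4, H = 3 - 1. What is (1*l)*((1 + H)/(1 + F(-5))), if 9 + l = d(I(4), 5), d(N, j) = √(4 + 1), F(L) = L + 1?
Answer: 9 - √5 ≈ 6.7639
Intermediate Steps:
H = 2
F(L) = 1 + L
d(N, j) = √5
l = -9 + √5 ≈ -6.7639
(1*l)*((1 + H)/(1 + F(-5))) = (1*(-9 + √5))*((1 + 2)/(1 + (1 - 5))) = (-9 + √5)*(3/(1 - 4)) = (-9 + √5)*(3/(-3)) = (-9 + √5)*(3*(-⅓)) = (-9 + √5)*(-1) = 9 - √5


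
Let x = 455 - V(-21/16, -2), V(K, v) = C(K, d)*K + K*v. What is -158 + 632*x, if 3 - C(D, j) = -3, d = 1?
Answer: 290720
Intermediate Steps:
C(D, j) = 6 (C(D, j) = 3 - 1*(-3) = 3 + 3 = 6)
V(K, v) = 6*K + K*v
x = 1841/4 (x = 455 - (-21/16)*(6 - 2) = 455 - (-21*1/16)*4 = 455 - (-21)*4/16 = 455 - 1*(-21/4) = 455 + 21/4 = 1841/4 ≈ 460.25)
-158 + 632*x = -158 + 632*(1841/4) = -158 + 290878 = 290720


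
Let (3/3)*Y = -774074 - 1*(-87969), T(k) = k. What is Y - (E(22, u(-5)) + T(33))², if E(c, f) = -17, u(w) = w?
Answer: -686361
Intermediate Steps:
Y = -686105 (Y = -774074 - 1*(-87969) = -774074 + 87969 = -686105)
Y - (E(22, u(-5)) + T(33))² = -686105 - (-17 + 33)² = -686105 - 1*16² = -686105 - 1*256 = -686105 - 256 = -686361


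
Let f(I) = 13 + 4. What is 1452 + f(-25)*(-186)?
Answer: -1710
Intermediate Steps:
f(I) = 17
1452 + f(-25)*(-186) = 1452 + 17*(-186) = 1452 - 3162 = -1710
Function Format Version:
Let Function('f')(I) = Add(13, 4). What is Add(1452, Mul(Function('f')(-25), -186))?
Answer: -1710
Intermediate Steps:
Function('f')(I) = 17
Add(1452, Mul(Function('f')(-25), -186)) = Add(1452, Mul(17, -186)) = Add(1452, -3162) = -1710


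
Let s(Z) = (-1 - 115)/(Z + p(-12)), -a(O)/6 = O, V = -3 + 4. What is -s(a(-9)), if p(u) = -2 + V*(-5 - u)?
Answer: 116/59 ≈ 1.9661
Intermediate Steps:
V = 1
a(O) = -6*O
p(u) = -7 - u (p(u) = -2 + 1*(-5 - u) = -2 + (-5 - u) = -7 - u)
s(Z) = -116/(5 + Z) (s(Z) = (-1 - 115)/(Z + (-7 - 1*(-12))) = -116/(Z + (-7 + 12)) = -116/(Z + 5) = -116/(5 + Z))
-s(a(-9)) = -(-116)/(5 - 6*(-9)) = -(-116)/(5 + 54) = -(-116)/59 = -1*(-116/59) = 116/59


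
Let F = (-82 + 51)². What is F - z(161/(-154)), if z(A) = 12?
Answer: 949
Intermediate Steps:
F = 961 (F = (-31)² = 961)
F - z(161/(-154)) = 961 - 1*12 = 961 - 12 = 949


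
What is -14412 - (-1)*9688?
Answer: -4724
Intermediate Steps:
-14412 - (-1)*9688 = -14412 - 1*(-9688) = -14412 + 9688 = -4724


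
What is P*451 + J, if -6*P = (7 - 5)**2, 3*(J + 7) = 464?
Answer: -153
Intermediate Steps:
J = 443/3 (J = -7 + (1/3)*464 = -7 + 464/3 = 443/3 ≈ 147.67)
P = -2/3 (P = -(7 - 5)**2/6 = -1/6*2**2 = -1/6*4 = -2/3 ≈ -0.66667)
P*451 + J = -2/3*451 + 443/3 = -902/3 + 443/3 = -153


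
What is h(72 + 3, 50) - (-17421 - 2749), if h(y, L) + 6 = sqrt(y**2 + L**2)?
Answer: 20164 + 25*sqrt(13) ≈ 20254.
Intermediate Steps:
h(y, L) = -6 + sqrt(L**2 + y**2) (h(y, L) = -6 + sqrt(y**2 + L**2) = -6 + sqrt(L**2 + y**2))
h(72 + 3, 50) - (-17421 - 2749) = (-6 + sqrt(50**2 + (72 + 3)**2)) - (-17421 - 2749) = (-6 + sqrt(2500 + 75**2)) - 1*(-20170) = (-6 + sqrt(2500 + 5625)) + 20170 = (-6 + sqrt(8125)) + 20170 = (-6 + 25*sqrt(13)) + 20170 = 20164 + 25*sqrt(13)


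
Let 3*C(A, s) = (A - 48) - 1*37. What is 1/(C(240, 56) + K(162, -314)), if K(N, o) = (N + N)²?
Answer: 3/315083 ≈ 9.5213e-6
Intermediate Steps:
C(A, s) = -85/3 + A/3 (C(A, s) = ((A - 48) - 1*37)/3 = ((-48 + A) - 37)/3 = (-85 + A)/3 = -85/3 + A/3)
K(N, o) = 4*N² (K(N, o) = (2*N)² = 4*N²)
1/(C(240, 56) + K(162, -314)) = 1/((-85/3 + (⅓)*240) + 4*162²) = 1/((-85/3 + 80) + 4*26244) = 1/(155/3 + 104976) = 1/(315083/3) = 3/315083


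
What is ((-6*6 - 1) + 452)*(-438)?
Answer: -181770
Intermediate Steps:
((-6*6 - 1) + 452)*(-438) = ((-36 - 1) + 452)*(-438) = (-37 + 452)*(-438) = 415*(-438) = -181770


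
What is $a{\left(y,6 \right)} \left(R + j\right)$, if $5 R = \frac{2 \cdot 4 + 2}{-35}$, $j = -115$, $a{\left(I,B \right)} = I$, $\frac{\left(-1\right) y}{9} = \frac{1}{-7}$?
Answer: $- \frac{36243}{245} \approx -147.93$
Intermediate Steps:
$y = \frac{9}{7}$ ($y = - \frac{9}{-7} = \left(-9\right) \left(- \frac{1}{7}\right) = \frac{9}{7} \approx 1.2857$)
$R = - \frac{2}{35}$ ($R = \frac{\left(2 \cdot 4 + 2\right) \frac{1}{-35}}{5} = \frac{\left(8 + 2\right) \left(- \frac{1}{35}\right)}{5} = \frac{10 \left(- \frac{1}{35}\right)}{5} = \frac{1}{5} \left(- \frac{2}{7}\right) = - \frac{2}{35} \approx -0.057143$)
$a{\left(y,6 \right)} \left(R + j\right) = \frac{9 \left(- \frac{2}{35} - 115\right)}{7} = \frac{9}{7} \left(- \frac{4027}{35}\right) = - \frac{36243}{245}$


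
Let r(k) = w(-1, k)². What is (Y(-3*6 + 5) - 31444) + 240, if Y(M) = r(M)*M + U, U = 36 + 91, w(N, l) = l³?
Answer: -62779594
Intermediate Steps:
r(k) = k⁶ (r(k) = (k³)² = k⁶)
U = 127
Y(M) = 127 + M⁷ (Y(M) = M⁶*M + 127 = M⁷ + 127 = 127 + M⁷)
(Y(-3*6 + 5) - 31444) + 240 = ((127 + (-3*6 + 5)⁷) - 31444) + 240 = ((127 + (-18 + 5)⁷) - 31444) + 240 = ((127 + (-13)⁷) - 31444) + 240 = ((127 - 62748517) - 31444) + 240 = (-62748390 - 31444) + 240 = -62779834 + 240 = -62779594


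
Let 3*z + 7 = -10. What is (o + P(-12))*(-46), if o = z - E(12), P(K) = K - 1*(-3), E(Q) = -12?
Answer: 368/3 ≈ 122.67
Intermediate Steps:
z = -17/3 (z = -7/3 + (⅓)*(-10) = -7/3 - 10/3 = -17/3 ≈ -5.6667)
P(K) = 3 + K (P(K) = K + 3 = 3 + K)
o = 19/3 (o = -17/3 - 1*(-12) = -17/3 + 12 = 19/3 ≈ 6.3333)
(o + P(-12))*(-46) = (19/3 + (3 - 12))*(-46) = (19/3 - 9)*(-46) = -8/3*(-46) = 368/3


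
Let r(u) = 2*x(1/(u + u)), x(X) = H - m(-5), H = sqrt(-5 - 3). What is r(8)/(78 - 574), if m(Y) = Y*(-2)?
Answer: 5/124 - I*sqrt(2)/124 ≈ 0.040323 - 0.011405*I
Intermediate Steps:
m(Y) = -2*Y
H = 2*I*sqrt(2) (H = sqrt(-8) = 2*I*sqrt(2) ≈ 2.8284*I)
x(X) = -10 + 2*I*sqrt(2) (x(X) = 2*I*sqrt(2) - (-2)*(-5) = 2*I*sqrt(2) - 1*10 = 2*I*sqrt(2) - 10 = -10 + 2*I*sqrt(2))
r(u) = -20 + 4*I*sqrt(2) (r(u) = 2*(-10 + 2*I*sqrt(2)) = -20 + 4*I*sqrt(2))
r(8)/(78 - 574) = (-20 + 4*I*sqrt(2))/(78 - 574) = (-20 + 4*I*sqrt(2))/(-496) = (-20 + 4*I*sqrt(2))*(-1/496) = 5/124 - I*sqrt(2)/124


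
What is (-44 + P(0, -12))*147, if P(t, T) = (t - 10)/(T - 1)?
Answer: -82614/13 ≈ -6354.9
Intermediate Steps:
P(t, T) = (-10 + t)/(-1 + T)
(-44 + P(0, -12))*147 = (-44 + (-10 + 0)/(-1 - 12))*147 = (-44 - 10/(-13))*147 = (-44 - 1/13*(-10))*147 = (-44 + 10/13)*147 = -562/13*147 = -82614/13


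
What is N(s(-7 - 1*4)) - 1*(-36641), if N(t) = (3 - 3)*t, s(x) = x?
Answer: 36641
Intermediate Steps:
N(t) = 0 (N(t) = 0*t = 0)
N(s(-7 - 1*4)) - 1*(-36641) = 0 - 1*(-36641) = 0 + 36641 = 36641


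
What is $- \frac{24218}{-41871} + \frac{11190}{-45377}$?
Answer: $\frac{630403696}{1899980367} \approx 0.33179$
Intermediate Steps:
$- \frac{24218}{-41871} + \frac{11190}{-45377} = \left(-24218\right) \left(- \frac{1}{41871}\right) + 11190 \left(- \frac{1}{45377}\right) = \frac{24218}{41871} - \frac{11190}{45377} = \frac{630403696}{1899980367}$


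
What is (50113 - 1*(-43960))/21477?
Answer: 94073/21477 ≈ 4.3802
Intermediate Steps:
(50113 - 1*(-43960))/21477 = (50113 + 43960)*(1/21477) = 94073*(1/21477) = 94073/21477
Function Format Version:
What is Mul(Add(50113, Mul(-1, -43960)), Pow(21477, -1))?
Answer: Rational(94073, 21477) ≈ 4.3802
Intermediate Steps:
Mul(Add(50113, Mul(-1, -43960)), Pow(21477, -1)) = Mul(Add(50113, 43960), Rational(1, 21477)) = Mul(94073, Rational(1, 21477)) = Rational(94073, 21477)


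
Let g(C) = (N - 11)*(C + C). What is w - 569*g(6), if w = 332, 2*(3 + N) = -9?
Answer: 126650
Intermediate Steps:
N = -15/2 (N = -3 + (1/2)*(-9) = -3 - 9/2 = -15/2 ≈ -7.5000)
g(C) = -37*C (g(C) = (-15/2 - 11)*(C + C) = -37*C)
w - 569*g(6) = 332 - (-21053)*6 = 332 - 569*(-222) = 332 + 126318 = 126650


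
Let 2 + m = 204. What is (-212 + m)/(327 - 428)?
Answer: 10/101 ≈ 0.099010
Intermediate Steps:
m = 202 (m = -2 + 204 = 202)
(-212 + m)/(327 - 428) = (-212 + 202)/(327 - 428) = -10/(-101) = -10*(-1/101) = 10/101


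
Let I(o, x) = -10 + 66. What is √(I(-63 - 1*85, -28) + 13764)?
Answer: 2*√3455 ≈ 117.56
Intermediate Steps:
I(o, x) = 56
√(I(-63 - 1*85, -28) + 13764) = √(56 + 13764) = √13820 = 2*√3455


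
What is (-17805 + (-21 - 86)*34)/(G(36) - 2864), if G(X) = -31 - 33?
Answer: 21443/2928 ≈ 7.3234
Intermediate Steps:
G(X) = -64
(-17805 + (-21 - 86)*34)/(G(36) - 2864) = (-17805 + (-21 - 86)*34)/(-64 - 2864) = (-17805 - 107*34)/(-2928) = (-17805 - 3638)*(-1/2928) = -21443*(-1/2928) = 21443/2928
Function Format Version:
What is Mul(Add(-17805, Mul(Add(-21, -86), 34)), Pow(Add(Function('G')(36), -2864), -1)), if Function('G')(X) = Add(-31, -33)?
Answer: Rational(21443, 2928) ≈ 7.3234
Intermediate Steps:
Function('G')(X) = -64
Mul(Add(-17805, Mul(Add(-21, -86), 34)), Pow(Add(Function('G')(36), -2864), -1)) = Mul(Add(-17805, Mul(Add(-21, -86), 34)), Pow(Add(-64, -2864), -1)) = Mul(Add(-17805, Mul(-107, 34)), Pow(-2928, -1)) = Mul(Add(-17805, -3638), Rational(-1, 2928)) = Mul(-21443, Rational(-1, 2928)) = Rational(21443, 2928)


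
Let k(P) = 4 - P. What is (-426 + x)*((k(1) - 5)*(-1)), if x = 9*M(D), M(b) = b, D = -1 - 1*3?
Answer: -924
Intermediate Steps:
D = -4 (D = -1 - 3 = -4)
x = -36 (x = 9*(-4) = -36)
(-426 + x)*((k(1) - 5)*(-1)) = (-426 - 36)*(((4 - 1*1) - 5)*(-1)) = -462*((4 - 1) - 5)*(-1) = -462*(3 - 5)*(-1) = -(-924)*(-1) = -462*2 = -924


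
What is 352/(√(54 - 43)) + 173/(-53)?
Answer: -173/53 + 32*√11 ≈ 102.87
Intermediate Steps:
352/(√(54 - 43)) + 173/(-53) = 352/(√11) + 173*(-1/53) = 352*(√11/11) - 173/53 = 32*√11 - 173/53 = -173/53 + 32*√11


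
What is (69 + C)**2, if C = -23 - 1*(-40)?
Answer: 7396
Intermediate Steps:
C = 17 (C = -23 + 40 = 17)
(69 + C)**2 = (69 + 17)**2 = 86**2 = 7396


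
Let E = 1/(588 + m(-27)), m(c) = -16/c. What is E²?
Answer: 729/252555664 ≈ 2.8865e-6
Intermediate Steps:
E = 27/15892 (E = 1/(588 - 16/(-27)) = 1/(588 - 16*(-1/27)) = 1/(588 + 16/27) = 1/(15892/27) = 27/15892 ≈ 0.0016990)
E² = (27/15892)² = 729/252555664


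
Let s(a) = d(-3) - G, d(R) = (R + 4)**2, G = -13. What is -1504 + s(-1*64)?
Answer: -1490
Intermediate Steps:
d(R) = (4 + R)**2
s(a) = 14 (s(a) = (4 - 3)**2 - 1*(-13) = 1**2 + 13 = 1 + 13 = 14)
-1504 + s(-1*64) = -1504 + 14 = -1490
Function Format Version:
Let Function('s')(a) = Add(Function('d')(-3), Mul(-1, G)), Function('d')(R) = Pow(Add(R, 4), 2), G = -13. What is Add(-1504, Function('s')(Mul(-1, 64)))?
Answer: -1490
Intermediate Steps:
Function('d')(R) = Pow(Add(4, R), 2)
Function('s')(a) = 14 (Function('s')(a) = Add(Pow(Add(4, -3), 2), Mul(-1, -13)) = Add(Pow(1, 2), 13) = Add(1, 13) = 14)
Add(-1504, Function('s')(Mul(-1, 64))) = Add(-1504, 14) = -1490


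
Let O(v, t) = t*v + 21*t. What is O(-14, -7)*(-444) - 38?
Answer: 21718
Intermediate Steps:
O(v, t) = 21*t + t*v
O(-14, -7)*(-444) - 38 = -7*(21 - 14)*(-444) - 38 = -7*7*(-444) - 38 = -49*(-444) - 38 = 21756 - 38 = 21718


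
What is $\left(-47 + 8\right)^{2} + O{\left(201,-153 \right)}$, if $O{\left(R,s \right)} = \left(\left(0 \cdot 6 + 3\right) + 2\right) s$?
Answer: $756$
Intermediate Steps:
$O{\left(R,s \right)} = 5 s$ ($O{\left(R,s \right)} = \left(\left(0 + 3\right) + 2\right) s = \left(3 + 2\right) s = 5 s$)
$\left(-47 + 8\right)^{2} + O{\left(201,-153 \right)} = \left(-47 + 8\right)^{2} + 5 \left(-153\right) = \left(-39\right)^{2} - 765 = 1521 - 765 = 756$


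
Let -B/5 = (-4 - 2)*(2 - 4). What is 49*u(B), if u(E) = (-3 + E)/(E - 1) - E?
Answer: 182427/61 ≈ 2990.6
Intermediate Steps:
B = -60 (B = -5*(-4 - 2)*(2 - 4) = -(-30)*(-2) = -5*12 = -60)
u(E) = -E + (-3 + E)/(-1 + E) (u(E) = (-3 + E)/(-1 + E) - E = -E + (-3 + E)/(-1 + E))
49*u(B) = 49*((-3 - 1*(-60)² + 2*(-60))/(-1 - 60)) = 49*((-3 - 1*3600 - 120)/(-61)) = 49*(-(-3 - 3600 - 120)/61) = 49*(-1/61*(-3723)) = 49*(3723/61) = 182427/61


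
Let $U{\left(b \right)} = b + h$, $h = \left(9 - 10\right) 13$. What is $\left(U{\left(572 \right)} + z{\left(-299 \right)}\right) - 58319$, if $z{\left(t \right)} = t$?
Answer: $-58059$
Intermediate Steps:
$h = -13$ ($h = \left(-1\right) 13 = -13$)
$U{\left(b \right)} = -13 + b$ ($U{\left(b \right)} = b - 13 = -13 + b$)
$\left(U{\left(572 \right)} + z{\left(-299 \right)}\right) - 58319 = \left(\left(-13 + 572\right) - 299\right) - 58319 = \left(559 - 299\right) - 58319 = 260 - 58319 = -58059$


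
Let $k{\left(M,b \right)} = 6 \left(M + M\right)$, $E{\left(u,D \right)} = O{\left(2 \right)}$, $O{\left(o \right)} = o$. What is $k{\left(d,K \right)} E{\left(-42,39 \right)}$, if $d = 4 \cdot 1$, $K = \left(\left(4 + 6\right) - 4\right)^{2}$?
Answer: $96$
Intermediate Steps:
$E{\left(u,D \right)} = 2$
$K = 36$ ($K = \left(10 - 4\right)^{2} = 6^{2} = 36$)
$d = 4$
$k{\left(M,b \right)} = 12 M$ ($k{\left(M,b \right)} = 6 \cdot 2 M = 12 M$)
$k{\left(d,K \right)} E{\left(-42,39 \right)} = 12 \cdot 4 \cdot 2 = 48 \cdot 2 = 96$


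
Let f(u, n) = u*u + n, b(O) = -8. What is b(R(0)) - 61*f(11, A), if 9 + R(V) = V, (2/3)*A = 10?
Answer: -8304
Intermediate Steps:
A = 15 (A = (3/2)*10 = 15)
R(V) = -9 + V
f(u, n) = n + u² (f(u, n) = u² + n = n + u²)
b(R(0)) - 61*f(11, A) = -8 - 61*(15 + 11²) = -8 - 61*(15 + 121) = -8 - 61*136 = -8 - 8296 = -8304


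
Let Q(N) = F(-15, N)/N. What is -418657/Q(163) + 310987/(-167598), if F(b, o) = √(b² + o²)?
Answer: -310987/167598 - 68241091*√26794/26794 ≈ -4.1690e+5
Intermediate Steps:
Q(N) = √(225 + N²)/N (Q(N) = √((-15)² + N²)/N = √(225 + N²)/N)
-418657/Q(163) + 310987/(-167598) = -418657*163/√(225 + 163²) + 310987/(-167598) = -418657*163/√(225 + 26569) + 310987*(-1/167598) = -418657*163*√26794/26794 - 310987/167598 = -68241091*√26794/26794 - 310987/167598 = -310987/167598 - 68241091*√26794/26794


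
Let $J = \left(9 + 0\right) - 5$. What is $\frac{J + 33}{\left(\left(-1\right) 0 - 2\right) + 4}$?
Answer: $\frac{37}{2} \approx 18.5$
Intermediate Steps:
$J = 4$ ($J = 9 - 5 = 4$)
$\frac{J + 33}{\left(\left(-1\right) 0 - 2\right) + 4} = \frac{4 + 33}{\left(\left(-1\right) 0 - 2\right) + 4} = \frac{37}{\left(0 - 2\right) + 4} = \frac{37}{-2 + 4} = \frac{37}{2}$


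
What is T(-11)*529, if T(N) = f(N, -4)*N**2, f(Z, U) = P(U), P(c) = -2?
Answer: -128018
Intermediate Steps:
f(Z, U) = -2
T(N) = -2*N**2
T(-11)*529 = -2*(-11)**2*529 = -2*121*529 = -242*529 = -128018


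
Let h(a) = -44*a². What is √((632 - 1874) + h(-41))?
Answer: I*√75206 ≈ 274.24*I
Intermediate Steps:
√((632 - 1874) + h(-41)) = √((632 - 1874) - 44*(-41)²) = √(-1242 - 44*1681) = √(-1242 - 73964) = √(-75206) = I*√75206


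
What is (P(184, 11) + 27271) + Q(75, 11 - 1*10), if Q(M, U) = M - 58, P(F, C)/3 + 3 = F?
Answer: 27831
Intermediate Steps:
P(F, C) = -9 + 3*F
Q(M, U) = -58 + M
(P(184, 11) + 27271) + Q(75, 11 - 1*10) = ((-9 + 3*184) + 27271) + (-58 + 75) = ((-9 + 552) + 27271) + 17 = (543 + 27271) + 17 = 27814 + 17 = 27831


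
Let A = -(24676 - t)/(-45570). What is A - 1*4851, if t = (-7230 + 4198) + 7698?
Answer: -7368002/1519 ≈ -4850.6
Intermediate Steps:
t = 4666 (t = -3032 + 7698 = 4666)
A = 667/1519 (A = -(24676 - 1*4666)/(-45570) = -(24676 - 4666)*(-1/45570) = -1*20010*(-1/45570) = -20010*(-1/45570) = 667/1519 ≈ 0.43910)
A - 1*4851 = 667/1519 - 1*4851 = 667/1519 - 4851 = -7368002/1519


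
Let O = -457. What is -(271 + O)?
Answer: 186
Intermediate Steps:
-(271 + O) = -(271 - 457) = -1*(-186) = 186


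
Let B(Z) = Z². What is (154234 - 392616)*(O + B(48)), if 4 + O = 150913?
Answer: -36523221366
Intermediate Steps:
O = 150909 (O = -4 + 150913 = 150909)
(154234 - 392616)*(O + B(48)) = (154234 - 392616)*(150909 + 48²) = -238382*(150909 + 2304) = -238382*153213 = -36523221366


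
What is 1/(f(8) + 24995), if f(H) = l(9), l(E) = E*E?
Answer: 1/25076 ≈ 3.9879e-5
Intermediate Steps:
l(E) = E²
f(H) = 81 (f(H) = 9² = 81)
1/(f(8) + 24995) = 1/(81 + 24995) = 1/25076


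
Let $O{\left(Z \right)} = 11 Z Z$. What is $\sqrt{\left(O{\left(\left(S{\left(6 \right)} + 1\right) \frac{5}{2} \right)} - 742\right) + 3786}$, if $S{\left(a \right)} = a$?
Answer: $\frac{\sqrt{25651}}{2} \approx 80.08$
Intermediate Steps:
$O{\left(Z \right)} = 11 Z^{2}$
$\sqrt{\left(O{\left(\left(S{\left(6 \right)} + 1\right) \frac{5}{2} \right)} - 742\right) + 3786} = \sqrt{\left(11 \left(\left(6 + 1\right) \frac{5}{2}\right)^{2} - 742\right) + 3786} = \sqrt{\left(11 \left(7 \cdot 5 \cdot \frac{1}{2}\right)^{2} - 742\right) + 3786} = \sqrt{\left(11 \left(7 \cdot \frac{5}{2}\right)^{2} - 742\right) + 3786} = \sqrt{\left(11 \left(\frac{35}{2}\right)^{2} - 742\right) + 3786} = \sqrt{\left(11 \cdot \frac{1225}{4} - 742\right) + 3786} = \sqrt{\left(\frac{13475}{4} - 742\right) + 3786} = \sqrt{\frac{10507}{4} + 3786} = \sqrt{\frac{25651}{4}} = \frac{\sqrt{25651}}{2}$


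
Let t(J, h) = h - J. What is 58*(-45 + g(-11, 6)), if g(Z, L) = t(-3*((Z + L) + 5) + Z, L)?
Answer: -1624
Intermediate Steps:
g(Z, L) = 15 + 2*Z + 4*L (g(Z, L) = L - (-3*((Z + L) + 5) + Z) = L - (-3*((L + Z) + 5) + Z) = L - (-3*(5 + L + Z) + Z) = L - ((-15 - 3*L - 3*Z) + Z) = L - (-15 - 3*L - 2*Z) = L + (15 + 2*Z + 3*L) = 15 + 2*Z + 4*L)
58*(-45 + g(-11, 6)) = 58*(-45 + (15 + 2*(-11) + 4*6)) = 58*(-45 + (15 - 22 + 24)) = 58*(-45 + 17) = 58*(-28) = -1624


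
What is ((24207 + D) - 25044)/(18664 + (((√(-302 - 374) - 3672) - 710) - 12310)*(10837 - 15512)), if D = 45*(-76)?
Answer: -83068718337/1523101212242549 - 258719175*I/3046202424485098 ≈ -5.4539e-5 - 8.4932e-8*I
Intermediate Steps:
D = -3420
((24207 + D) - 25044)/(18664 + (((√(-302 - 374) - 3672) - 710) - 12310)*(10837 - 15512)) = ((24207 - 3420) - 25044)/(18664 + (((√(-302 - 374) - 3672) - 710) - 12310)*(10837 - 15512)) = (20787 - 25044)/(18664 + (((√(-676) - 3672) - 710) - 12310)*(-4675)) = -4257/(18664 + (((26*I - 3672) - 710) - 12310)*(-4675)) = -4257/(18664 + (((-3672 + 26*I) - 710) - 12310)*(-4675)) = -4257/(18664 + ((-4382 + 26*I) - 12310)*(-4675)) = -4257/(18664 + (-16692 + 26*I)*(-4675)) = -4257/(18664 + (78035100 - 121550*I)) = -4257*(78053764 + 121550*I)/6092404848970196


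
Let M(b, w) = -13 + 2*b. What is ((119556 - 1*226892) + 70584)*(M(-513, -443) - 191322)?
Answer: 7069651472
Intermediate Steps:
((119556 - 1*226892) + 70584)*(M(-513, -443) - 191322) = ((119556 - 1*226892) + 70584)*((-13 + 2*(-513)) - 191322) = ((119556 - 226892) + 70584)*((-13 - 1026) - 191322) = (-107336 + 70584)*(-1039 - 191322) = -36752*(-192361) = 7069651472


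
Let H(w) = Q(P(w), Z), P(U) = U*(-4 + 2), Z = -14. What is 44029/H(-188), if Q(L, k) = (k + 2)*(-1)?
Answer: 44029/12 ≈ 3669.1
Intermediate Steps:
P(U) = -2*U (P(U) = U*(-2) = -2*U)
Q(L, k) = -2 - k (Q(L, k) = (2 + k)*(-1) = -2 - k)
H(w) = 12 (H(w) = -2 - 1*(-14) = -2 + 14 = 12)
44029/H(-188) = 44029/12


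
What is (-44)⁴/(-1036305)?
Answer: -3748096/1036305 ≈ -3.6168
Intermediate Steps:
(-44)⁴/(-1036305) = 3748096*(-1/1036305) = -3748096/1036305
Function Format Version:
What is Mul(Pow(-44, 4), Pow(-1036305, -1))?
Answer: Rational(-3748096, 1036305) ≈ -3.6168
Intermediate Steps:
Mul(Pow(-44, 4), Pow(-1036305, -1)) = Mul(3748096, Rational(-1, 1036305)) = Rational(-3748096, 1036305)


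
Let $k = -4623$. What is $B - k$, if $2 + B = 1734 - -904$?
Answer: $7259$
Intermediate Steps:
$B = 2636$ ($B = -2 + \left(1734 - -904\right) = -2 + \left(1734 + 904\right) = -2 + 2638 = 2636$)
$B - k = 2636 - -4623 = 2636 + 4623 = 7259$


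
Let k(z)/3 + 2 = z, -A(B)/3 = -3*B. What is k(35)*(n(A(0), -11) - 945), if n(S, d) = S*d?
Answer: -93555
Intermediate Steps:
A(B) = 9*B (A(B) = -(-9)*B = 9*B)
k(z) = -6 + 3*z
k(35)*(n(A(0), -11) - 945) = (-6 + 3*35)*((9*0)*(-11) - 945) = (-6 + 105)*(0*(-11) - 945) = 99*(0 - 945) = 99*(-945) = -93555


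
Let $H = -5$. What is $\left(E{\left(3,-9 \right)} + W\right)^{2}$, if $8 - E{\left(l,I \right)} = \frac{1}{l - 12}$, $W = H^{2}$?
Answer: $\frac{88804}{81} \approx 1096.3$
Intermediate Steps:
$W = 25$ ($W = \left(-5\right)^{2} = 25$)
$E{\left(l,I \right)} = 8 - \frac{1}{-12 + l}$ ($E{\left(l,I \right)} = 8 - \frac{1}{l - 12} = 8 - \frac{1}{-12 + l}$)
$\left(E{\left(3,-9 \right)} + W\right)^{2} = \left(\frac{-97 + 8 \cdot 3}{-12 + 3} + 25\right)^{2} = \left(\frac{-97 + 24}{-9} + 25\right)^{2} = \left(\left(- \frac{1}{9}\right) \left(-73\right) + 25\right)^{2} = \left(\frac{73}{9} + 25\right)^{2} = \left(\frac{298}{9}\right)^{2} = \frac{88804}{81}$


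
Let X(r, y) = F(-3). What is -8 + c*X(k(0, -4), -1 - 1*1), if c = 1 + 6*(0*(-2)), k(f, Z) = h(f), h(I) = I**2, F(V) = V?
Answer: -11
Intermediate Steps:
k(f, Z) = f**2
X(r, y) = -3
c = 1 (c = 1 + 6*0 = 1 + 0 = 1)
-8 + c*X(k(0, -4), -1 - 1*1) = -8 + 1*(-3) = -8 - 3 = -11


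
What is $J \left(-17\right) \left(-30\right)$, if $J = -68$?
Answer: $-34680$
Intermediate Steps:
$J \left(-17\right) \left(-30\right) = \left(-68\right) \left(-17\right) \left(-30\right) = 1156 \left(-30\right) = -34680$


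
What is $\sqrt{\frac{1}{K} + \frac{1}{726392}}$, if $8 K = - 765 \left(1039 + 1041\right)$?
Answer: $\frac{i \sqrt{5292479944934}}{1203994740} \approx 0.0019108 i$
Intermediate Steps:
$K = -198900$ ($K = \frac{\left(-765\right) \left(1039 + 1041\right)}{8} = \frac{\left(-765\right) 2080}{8} = \frac{1}{8} \left(-1591200\right) = -198900$)
$\sqrt{\frac{1}{K} + \frac{1}{726392}} = \sqrt{\frac{1}{-198900} + \frac{1}{726392}} = \sqrt{- \frac{1}{198900} + \frac{1}{726392}} = \sqrt{- \frac{131873}{36119842200}} = \frac{i \sqrt{5292479944934}}{1203994740}$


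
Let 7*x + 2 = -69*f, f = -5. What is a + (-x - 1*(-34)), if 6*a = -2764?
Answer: -1427/3 ≈ -475.67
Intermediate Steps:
a = -1382/3 (a = (⅙)*(-2764) = -1382/3 ≈ -460.67)
x = 49 (x = -2/7 + (-69*(-5))/7 = -2/7 + (⅐)*345 = -2/7 + 345/7 = 49)
a + (-x - 1*(-34)) = -1382/3 + (-1*49 - 1*(-34)) = -1382/3 + (-49 + 34) = -1382/3 - 15 = -1427/3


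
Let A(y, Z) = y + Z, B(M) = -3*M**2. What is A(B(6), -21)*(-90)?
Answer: 11610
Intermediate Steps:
A(y, Z) = Z + y
A(B(6), -21)*(-90) = (-21 - 3*6**2)*(-90) = (-21 - 3*36)*(-90) = (-21 - 108)*(-90) = -129*(-90) = 11610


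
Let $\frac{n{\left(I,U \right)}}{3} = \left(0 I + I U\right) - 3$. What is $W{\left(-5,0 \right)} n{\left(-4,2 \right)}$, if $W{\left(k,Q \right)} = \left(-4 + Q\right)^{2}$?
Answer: $-528$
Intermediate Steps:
$n{\left(I,U \right)} = -9 + 3 I U$ ($n{\left(I,U \right)} = 3 \left(\left(0 I + I U\right) - 3\right) = 3 \left(\left(0 + I U\right) - 3\right) = 3 \left(I U - 3\right) = 3 \left(-3 + I U\right) = -9 + 3 I U$)
$W{\left(-5,0 \right)} n{\left(-4,2 \right)} = \left(-4 + 0\right)^{2} \left(-9 + 3 \left(-4\right) 2\right) = \left(-4\right)^{2} \left(-9 - 24\right) = 16 \left(-33\right) = -528$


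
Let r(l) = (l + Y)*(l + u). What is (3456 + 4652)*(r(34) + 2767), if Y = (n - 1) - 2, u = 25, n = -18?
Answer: 28653672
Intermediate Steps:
Y = -21 (Y = (-18 - 1) - 2 = -19 - 2 = -21)
r(l) = (-21 + l)*(25 + l) (r(l) = (l - 21)*(l + 25) = (-21 + l)*(25 + l))
(3456 + 4652)*(r(34) + 2767) = (3456 + 4652)*((-525 + 34² + 4*34) + 2767) = 8108*((-525 + 1156 + 136) + 2767) = 8108*(767 + 2767) = 8108*3534 = 28653672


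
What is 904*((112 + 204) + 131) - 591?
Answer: 403497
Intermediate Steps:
904*((112 + 204) + 131) - 591 = 904*(316 + 131) - 591 = 904*447 - 591 = 404088 - 591 = 403497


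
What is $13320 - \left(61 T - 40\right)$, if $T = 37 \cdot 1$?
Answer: $11103$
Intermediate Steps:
$T = 37$
$13320 - \left(61 T - 40\right) = 13320 - \left(61 \cdot 37 - 40\right) = 13320 - \left(2257 - 40\right) = 13320 - 2217 = 11103$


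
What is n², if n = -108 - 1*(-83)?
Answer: 625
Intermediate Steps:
n = -25 (n = -108 + 83 = -25)
n² = (-25)² = 625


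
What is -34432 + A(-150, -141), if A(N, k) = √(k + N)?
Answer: -34432 + I*√291 ≈ -34432.0 + 17.059*I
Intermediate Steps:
A(N, k) = √(N + k)
-34432 + A(-150, -141) = -34432 + √(-150 - 141) = -34432 + √(-291) = -34432 + I*√291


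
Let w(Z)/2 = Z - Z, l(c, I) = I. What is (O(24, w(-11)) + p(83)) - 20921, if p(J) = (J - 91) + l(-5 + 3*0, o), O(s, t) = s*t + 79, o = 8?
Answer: -20842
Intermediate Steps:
w(Z) = 0 (w(Z) = 2*(Z - Z) = 2*0 = 0)
O(s, t) = 79 + s*t
p(J) = -83 + J (p(J) = (J - 91) + 8 = (-91 + J) + 8 = -83 + J)
(O(24, w(-11)) + p(83)) - 20921 = ((79 + 24*0) + (-83 + 83)) - 20921 = ((79 + 0) + 0) - 20921 = (79 + 0) - 20921 = 79 - 20921 = -20842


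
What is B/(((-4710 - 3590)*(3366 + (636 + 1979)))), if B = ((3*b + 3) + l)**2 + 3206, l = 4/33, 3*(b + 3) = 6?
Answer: -69827/1081209294 ≈ -6.4582e-5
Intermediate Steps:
b = -1 (b = -3 + (1/3)*6 = -3 + 2 = -1)
l = 4/33 (l = 4*(1/33) = 4/33 ≈ 0.12121)
B = 3491350/1089 (B = ((3*(-1) + 3) + 4/33)**2 + 3206 = ((-3 + 3) + 4/33)**2 + 3206 = (0 + 4/33)**2 + 3206 = (4/33)**2 + 3206 = 16/1089 + 3206 = 3491350/1089 ≈ 3206.0)
B/(((-4710 - 3590)*(3366 + (636 + 1979)))) = 3491350/(1089*(((-4710 - 3590)*(3366 + (636 + 1979))))) = 3491350/(1089*((-8300*(3366 + 2615)))) = 3491350/(1089*((-8300*5981))) = (3491350/1089)/(-49642300) = (3491350/1089)*(-1/49642300) = -69827/1081209294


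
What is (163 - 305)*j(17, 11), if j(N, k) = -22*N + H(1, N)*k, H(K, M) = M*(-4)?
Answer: 159324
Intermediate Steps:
H(K, M) = -4*M
j(N, k) = -22*N - 4*N*k (j(N, k) = -22*N + (-4*N)*k = -22*N - 4*N*k)
(163 - 305)*j(17, 11) = (163 - 305)*(2*17*(-11 - 2*11)) = -284*17*(-11 - 22) = -284*17*(-33) = -142*(-1122) = 159324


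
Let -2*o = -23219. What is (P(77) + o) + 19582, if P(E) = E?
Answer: 62537/2 ≈ 31269.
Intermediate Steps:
o = 23219/2 (o = -½*(-23219) = 23219/2 ≈ 11610.)
(P(77) + o) + 19582 = (77 + 23219/2) + 19582 = 23373/2 + 19582 = 62537/2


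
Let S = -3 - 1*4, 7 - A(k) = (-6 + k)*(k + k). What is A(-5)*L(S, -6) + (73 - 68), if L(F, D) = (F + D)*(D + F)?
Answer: -17402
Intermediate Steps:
A(k) = 7 - 2*k*(-6 + k) (A(k) = 7 - (-6 + k)*(k + k) = 7 - (-6 + k)*2*k = 7 - 2*k*(-6 + k))
S = -7 (S = -3 - 4 = -7)
L(F, D) = (D + F)**2 (L(F, D) = (D + F)*(D + F) = (D + F)**2)
A(-5)*L(S, -6) + (73 - 68) = (7 - 2*(-5)**2 + 12*(-5))*(-6 - 7)**2 + (73 - 68) = (7 - 2*25 - 60)*(-13)**2 + 5 = (7 - 50 - 60)*169 + 5 = -103*169 + 5 = -17407 + 5 = -17402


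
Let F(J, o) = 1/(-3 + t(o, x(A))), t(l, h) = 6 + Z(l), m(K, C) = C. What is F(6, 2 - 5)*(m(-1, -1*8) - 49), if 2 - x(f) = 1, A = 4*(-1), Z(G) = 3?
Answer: -19/2 ≈ -9.5000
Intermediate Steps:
A = -4
x(f) = 1 (x(f) = 2 - 1*1 = 2 - 1 = 1)
t(l, h) = 9 (t(l, h) = 6 + 3 = 9)
F(J, o) = ⅙ (F(J, o) = 1/(-3 + 9) = 1/6 = ⅙)
F(6, 2 - 5)*(m(-1, -1*8) - 49) = (-1*8 - 49)/6 = (-8 - 49)/6 = (⅙)*(-57) = -19/2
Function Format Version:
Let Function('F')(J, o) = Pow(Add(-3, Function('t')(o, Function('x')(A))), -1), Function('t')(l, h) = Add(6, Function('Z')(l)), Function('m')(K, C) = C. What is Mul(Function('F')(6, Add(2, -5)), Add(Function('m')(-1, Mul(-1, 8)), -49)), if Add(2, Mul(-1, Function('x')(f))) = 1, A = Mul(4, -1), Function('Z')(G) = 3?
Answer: Rational(-19, 2) ≈ -9.5000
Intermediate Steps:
A = -4
Function('x')(f) = 1 (Function('x')(f) = Add(2, Mul(-1, 1)) = Add(2, -1) = 1)
Function('t')(l, h) = 9 (Function('t')(l, h) = Add(6, 3) = 9)
Function('F')(J, o) = Rational(1, 6) (Function('F')(J, o) = Pow(Add(-3, 9), -1) = Pow(6, -1) = Rational(1, 6))
Mul(Function('F')(6, Add(2, -5)), Add(Function('m')(-1, Mul(-1, 8)), -49)) = Mul(Rational(1, 6), Add(Mul(-1, 8), -49)) = Mul(Rational(1, 6), Add(-8, -49)) = Mul(Rational(1, 6), -57) = Rational(-19, 2)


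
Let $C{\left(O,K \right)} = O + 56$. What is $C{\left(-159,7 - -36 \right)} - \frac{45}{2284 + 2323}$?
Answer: $- \frac{474566}{4607} \approx -103.01$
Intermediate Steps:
$C{\left(O,K \right)} = 56 + O$
$C{\left(-159,7 - -36 \right)} - \frac{45}{2284 + 2323} = \left(56 - 159\right) - \frac{45}{2284 + 2323} = -103 - \frac{45}{4607} = - \frac{474566}{4607}$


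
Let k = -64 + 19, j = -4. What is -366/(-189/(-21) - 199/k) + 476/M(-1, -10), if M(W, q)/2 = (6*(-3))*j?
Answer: -130261/5436 ≈ -23.963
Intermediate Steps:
k = -45
M(W, q) = 144 (M(W, q) = 2*((6*(-3))*(-4)) = 2*(-18*(-4)) = 2*72 = 144)
-366/(-189/(-21) - 199/k) + 476/M(-1, -10) = -366/(-189/(-21) - 199/(-45)) + 476/144 = -366/(-189*(-1/21) - 199*(-1/45)) + 476*(1/144) = -366/(9 + 199/45) + 119/36 = -366/604/45 + 119/36 = -366*45/604 + 119/36 = -8235/302 + 119/36 = -130261/5436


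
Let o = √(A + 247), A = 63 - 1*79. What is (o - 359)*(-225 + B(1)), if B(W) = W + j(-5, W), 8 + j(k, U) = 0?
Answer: 83288 - 232*√231 ≈ 79762.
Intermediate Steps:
A = -16 (A = 63 - 79 = -16)
j(k, U) = -8 (j(k, U) = -8 + 0 = -8)
B(W) = -8 + W (B(W) = W - 8 = -8 + W)
o = √231 (o = √(-16 + 247) = √231 ≈ 15.199)
(o - 359)*(-225 + B(1)) = (√231 - 359)*(-225 + (-8 + 1)) = (-359 + √231)*(-225 - 7) = (-359 + √231)*(-232) = 83288 - 232*√231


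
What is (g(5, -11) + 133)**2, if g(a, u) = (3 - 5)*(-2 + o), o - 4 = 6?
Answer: 13689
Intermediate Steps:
o = 10 (o = 4 + 6 = 10)
g(a, u) = -16 (g(a, u) = (3 - 5)*(-2 + 10) = -2*8 = -16)
(g(5, -11) + 133)**2 = (-16 + 133)**2 = 117**2 = 13689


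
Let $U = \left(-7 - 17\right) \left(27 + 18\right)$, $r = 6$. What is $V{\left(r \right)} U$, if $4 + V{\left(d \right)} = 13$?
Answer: $-9720$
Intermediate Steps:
$U = -1080$ ($U = \left(-7 - 17\right) 45 = \left(-24\right) 45 = -1080$)
$V{\left(d \right)} = 9$ ($V{\left(d \right)} = -4 + 13 = 9$)
$V{\left(r \right)} U = 9 \left(-1080\right) = -9720$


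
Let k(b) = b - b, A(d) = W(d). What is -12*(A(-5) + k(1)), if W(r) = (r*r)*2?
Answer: -600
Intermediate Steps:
W(r) = 2*r**2 (W(r) = r**2*2 = 2*r**2)
A(d) = 2*d**2
k(b) = 0
-12*(A(-5) + k(1)) = -12*(2*(-5)**2 + 0) = -12*(2*25 + 0) = -12*(50 + 0) = -12*50 = -600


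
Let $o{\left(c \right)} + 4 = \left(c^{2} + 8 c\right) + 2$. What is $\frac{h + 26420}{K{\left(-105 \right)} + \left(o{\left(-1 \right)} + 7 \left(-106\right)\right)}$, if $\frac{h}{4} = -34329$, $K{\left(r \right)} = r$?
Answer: $\frac{13862}{107} \approx 129.55$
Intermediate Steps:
$h = -137316$ ($h = 4 \left(-34329\right) = -137316$)
$o{\left(c \right)} = -2 + c^{2} + 8 c$ ($o{\left(c \right)} = -4 + \left(\left(c^{2} + 8 c\right) + 2\right) = -4 + \left(2 + c^{2} + 8 c\right) = -2 + c^{2} + 8 c$)
$\frac{h + 26420}{K{\left(-105 \right)} + \left(o{\left(-1 \right)} + 7 \left(-106\right)\right)} = \frac{-137316 + 26420}{-105 + \left(\left(-2 + \left(-1\right)^{2} + 8 \left(-1\right)\right) + 7 \left(-106\right)\right)} = - \frac{110896}{-105 - 751} = - \frac{110896}{-856} = \left(-110896\right) \left(- \frac{1}{856}\right) = \frac{13862}{107}$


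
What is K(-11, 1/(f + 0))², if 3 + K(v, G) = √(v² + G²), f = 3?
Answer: (9 - √1090)²/9 ≈ 64.081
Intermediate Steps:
K(v, G) = -3 + √(G² + v²) (K(v, G) = -3 + √(v² + G²) = -3 + √(G² + v²))
K(-11, 1/(f + 0))² = (-3 + √((1/(3 + 0))² + (-11)²))² = (-3 + √((1/3)² + 121))² = (-3 + √((⅓)² + 121))² = (-3 + √(⅑ + 121))² = (-3 + √(1090/9))² = (-3 + √1090/3)²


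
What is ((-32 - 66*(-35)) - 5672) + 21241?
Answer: 17847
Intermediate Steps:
((-32 - 66*(-35)) - 5672) + 21241 = ((-32 + 2310) - 5672) + 21241 = (2278 - 5672) + 21241 = -3394 + 21241 = 17847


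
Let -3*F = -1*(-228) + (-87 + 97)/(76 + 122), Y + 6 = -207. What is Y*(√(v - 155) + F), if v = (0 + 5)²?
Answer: 1602967/99 - 213*I*√130 ≈ 16192.0 - 2428.6*I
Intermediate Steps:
Y = -213 (Y = -6 - 207 = -213)
v = 25 (v = 5² = 25)
F = -22577/297 (F = -(-1*(-228) + (-87 + 97)/(76 + 122))/3 = -(228 + 10/198)/3 = -(228 + 10*(1/198))/3 = -(228 + 5/99)/3 = -⅓*22577/99 = -22577/297 ≈ -76.017)
Y*(√(v - 155) + F) = -213*(√(25 - 155) - 22577/297) = -213*(√(-130) - 22577/297) = -213*(I*√130 - 22577/297) = -213*(-22577/297 + I*√130) = 1602967/99 - 213*I*√130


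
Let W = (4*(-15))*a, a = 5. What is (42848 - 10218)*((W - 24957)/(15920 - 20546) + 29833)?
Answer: 750667915075/771 ≈ 9.7363e+8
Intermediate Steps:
W = -300 (W = (4*(-15))*5 = -60*5 = -300)
(42848 - 10218)*((W - 24957)/(15920 - 20546) + 29833) = (42848 - 10218)*((-300 - 24957)/(15920 - 20546) + 29833) = 32630*(-25257/(-4626) + 29833) = 32630*(-25257*(-1/4626) + 29833) = 32630*(8419/1542 + 29833) = 32630*(46010905/1542) = 750667915075/771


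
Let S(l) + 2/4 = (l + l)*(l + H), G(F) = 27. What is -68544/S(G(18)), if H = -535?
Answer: 137088/54865 ≈ 2.4986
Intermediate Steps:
S(l) = -½ + 2*l*(-535 + l) (S(l) = -½ + (l + l)*(l - 535) = -½ + (2*l)*(-535 + l) = -½ + 2*l*(-535 + l))
-68544/S(G(18)) = -68544/(-½ - 1070*27 + 2*27²) = -68544/(-½ - 28890 + 2*729) = -68544/(-½ - 28890 + 1458) = -68544/(-54865/2) = -68544*(-2/54865) = 137088/54865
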